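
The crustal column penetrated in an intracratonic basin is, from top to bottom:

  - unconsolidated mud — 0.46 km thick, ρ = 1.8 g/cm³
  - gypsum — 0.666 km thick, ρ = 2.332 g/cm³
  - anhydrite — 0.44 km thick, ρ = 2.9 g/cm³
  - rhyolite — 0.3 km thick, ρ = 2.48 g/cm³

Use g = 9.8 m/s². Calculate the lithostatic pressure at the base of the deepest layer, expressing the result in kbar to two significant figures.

0.43 kbar

unconsolidated mud: 1800 kg/m³ × 9.8 m/s² × 460 m = 8.114×10^6 Pa = 0.08114 kbar
gypsum: 2332 kg/m³ × 9.8 m/s² × 666 m = 1.522×10^7 Pa = 0.1522 kbar
anhydrite: 2900 kg/m³ × 9.8 m/s² × 440 m = 1.250×10^7 Pa = 0.1250 kbar
rhyolite: 2480 kg/m³ × 9.8 m/s² × 300 m = 7.291×10^6 Pa = 0.07291 kbar
Total = 0.08114 + 0.1522 + 0.1250 + 0.07291 = 0.43131 kbar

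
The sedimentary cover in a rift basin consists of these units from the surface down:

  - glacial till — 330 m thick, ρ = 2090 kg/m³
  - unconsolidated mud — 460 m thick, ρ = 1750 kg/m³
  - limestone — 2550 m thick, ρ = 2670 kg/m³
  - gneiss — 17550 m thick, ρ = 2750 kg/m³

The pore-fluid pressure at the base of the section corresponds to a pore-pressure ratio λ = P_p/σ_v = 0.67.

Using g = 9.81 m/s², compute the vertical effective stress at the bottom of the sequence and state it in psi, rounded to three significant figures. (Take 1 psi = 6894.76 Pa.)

26600 psi

Overburden (lithostatic) stress σ_v:
glacial till: 2090 kg/m³ × 9.81 m/s² × 330 m = 6.766×10^6 Pa = 6.766 MPa
unconsolidated mud: 1750 kg/m³ × 9.81 m/s² × 460 m = 7.897×10^6 Pa = 7.897 MPa
limestone: 2670 kg/m³ × 9.81 m/s² × 2550 m = 6.679×10^7 Pa = 66.79 MPa
gneiss: 2750 kg/m³ × 9.81 m/s² × 17550 m = 4.735×10^8 Pa = 473.5 MPa
Total = 6.766 + 7.897 + 66.79 + 473.5 = 554.91 MPa
Pore pressure P_p = λ·σ_v = 0.67 × 554.9 MPa = 371.8 MPa
Effective stress σ' = σ_v − P_p = 554.9 − 371.8 = 183.12 MPa = 26559 psi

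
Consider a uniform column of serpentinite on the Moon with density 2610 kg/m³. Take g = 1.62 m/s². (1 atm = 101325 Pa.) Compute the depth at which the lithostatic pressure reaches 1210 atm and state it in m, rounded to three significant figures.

29000 m

h = P/(ρg) = 1210 atm / (2610 kg/m³ × 1.62 m/s²) = 1.226×10^8 Pa / 4228.2 Pa/m = 28997 m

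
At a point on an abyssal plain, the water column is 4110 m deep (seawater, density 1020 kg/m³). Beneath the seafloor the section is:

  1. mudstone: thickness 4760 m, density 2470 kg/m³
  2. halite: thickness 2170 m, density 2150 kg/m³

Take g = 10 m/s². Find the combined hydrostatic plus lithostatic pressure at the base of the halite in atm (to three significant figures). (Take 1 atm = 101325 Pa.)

seawater: 1020 kg/m³ × 10 m/s² × 4110 m = 4.192×10^7 Pa = 413.7 atm
mudstone: 2470 kg/m³ × 10 m/s² × 4760 m = 1.176×10^8 Pa = 1160 atm
halite: 2150 kg/m³ × 10 m/s² × 2170 m = 4.665×10^7 Pa = 460.4 atm
Total = 413.7 + 1160 + 460.4 = 2034.5 atm

2030 atm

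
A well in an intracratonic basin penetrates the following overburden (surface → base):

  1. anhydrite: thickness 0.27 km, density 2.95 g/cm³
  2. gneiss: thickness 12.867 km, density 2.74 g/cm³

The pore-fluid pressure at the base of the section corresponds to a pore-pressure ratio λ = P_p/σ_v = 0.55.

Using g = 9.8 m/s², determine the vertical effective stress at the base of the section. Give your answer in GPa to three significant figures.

Overburden (lithostatic) stress σ_v:
anhydrite: 2950 kg/m³ × 9.8 m/s² × 270 m = 7.806×10^6 Pa = 7.806 MPa
gneiss: 2740 kg/m³ × 9.8 m/s² × 12867 m = 3.455×10^8 Pa = 345.5 MPa
Total = 7.806 + 345.5 = 353.31 MPa
Pore pressure P_p = λ·σ_v = 0.55 × 353.3 MPa = 194.3 MPa
Effective stress σ' = σ_v − P_p = 353.3 − 194.3 = 158.99 MPa = 0.15899 GPa

0.159 GPa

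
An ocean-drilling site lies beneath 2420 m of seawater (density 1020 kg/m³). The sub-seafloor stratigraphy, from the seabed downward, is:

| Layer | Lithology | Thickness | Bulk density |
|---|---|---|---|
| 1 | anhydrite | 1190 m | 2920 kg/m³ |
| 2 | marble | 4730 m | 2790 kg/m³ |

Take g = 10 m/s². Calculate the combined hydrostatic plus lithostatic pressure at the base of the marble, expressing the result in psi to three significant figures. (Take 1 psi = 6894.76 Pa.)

27800 psi

seawater: 1020 kg/m³ × 10 m/s² × 2420 m = 2.468×10^7 Pa = 3580 psi
anhydrite: 2920 kg/m³ × 10 m/s² × 1190 m = 3.475×10^7 Pa = 5040 psi
marble: 2790 kg/m³ × 10 m/s² × 4730 m = 1.320×10^8 Pa = 19140 psi
Total = 3580 + 5040 + 19140 = 27760 psi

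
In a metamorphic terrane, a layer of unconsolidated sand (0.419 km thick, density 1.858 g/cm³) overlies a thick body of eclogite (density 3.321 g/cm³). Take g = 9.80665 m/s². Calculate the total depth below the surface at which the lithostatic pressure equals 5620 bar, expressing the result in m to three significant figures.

17400 m

Pressure at base of upper layers: 1858×9.80665×419 = 7.634×10^6 Pa = 76.34 bar
Remaining pressure to be supplied by eclogite: 5.620×10^8 − 7.634×10^6 = 5.544×10^8 Pa
Additional depth in eclogite = 5.544×10^8 Pa / (3321 kg/m³ × 9.80665 m/s²) = 17022 m
Total depth = 419 m + 17022 m = 17441 m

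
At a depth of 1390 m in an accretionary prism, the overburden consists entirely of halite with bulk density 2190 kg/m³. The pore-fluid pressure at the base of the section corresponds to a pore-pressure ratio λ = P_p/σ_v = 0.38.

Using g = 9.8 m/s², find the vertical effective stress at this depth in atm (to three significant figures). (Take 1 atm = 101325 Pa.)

Overburden (lithostatic) stress σ_v:
halite: 2190 kg/m³ × 9.8 m/s² × 1390 m = 2.983×10^7 Pa = 29.83 MPa
Pore pressure P_p = λ·σ_v = 0.38 × 29.83 MPa = 11.34 MPa
Effective stress σ' = σ_v − P_p = 29.83 − 11.34 = 18.496 MPa = 182.54 atm

183 atm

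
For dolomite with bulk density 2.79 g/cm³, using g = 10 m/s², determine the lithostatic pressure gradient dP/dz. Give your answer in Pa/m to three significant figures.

27900 Pa/m

dP/dz = ρg = 2790 kg/m³ × 10 m/s² = 27900 Pa/m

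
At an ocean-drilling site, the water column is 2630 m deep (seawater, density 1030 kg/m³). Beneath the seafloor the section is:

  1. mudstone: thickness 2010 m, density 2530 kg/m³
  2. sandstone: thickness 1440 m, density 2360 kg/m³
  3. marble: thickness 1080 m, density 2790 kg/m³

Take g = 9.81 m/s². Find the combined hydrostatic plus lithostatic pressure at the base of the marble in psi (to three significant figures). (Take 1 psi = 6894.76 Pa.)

seawater: 1030 kg/m³ × 9.81 m/s² × 2630 m = 2.657×10^7 Pa = 3854 psi
mudstone: 2530 kg/m³ × 9.81 m/s² × 2010 m = 4.989×10^7 Pa = 7235 psi
sandstone: 2360 kg/m³ × 9.81 m/s² × 1440 m = 3.334×10^7 Pa = 4835 psi
marble: 2790 kg/m³ × 9.81 m/s² × 1080 m = 2.956×10^7 Pa = 4287 psi
Total = 3854 + 7235 + 4835 + 4287 = 20212 psi

20200 psi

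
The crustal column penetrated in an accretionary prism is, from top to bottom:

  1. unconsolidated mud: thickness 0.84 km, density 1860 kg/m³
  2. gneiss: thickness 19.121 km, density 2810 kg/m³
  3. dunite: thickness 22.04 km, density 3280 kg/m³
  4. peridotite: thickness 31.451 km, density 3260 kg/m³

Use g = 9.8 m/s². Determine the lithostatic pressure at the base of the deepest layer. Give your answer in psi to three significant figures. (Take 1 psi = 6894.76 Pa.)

unconsolidated mud: 1860 kg/m³ × 9.8 m/s² × 840 m = 1.531×10^7 Pa = 2221 psi
gneiss: 2810 kg/m³ × 9.8 m/s² × 19121 m = 5.266×10^8 Pa = 76370 psi
dunite: 3280 kg/m³ × 9.8 m/s² × 22040 m = 7.085×10^8 Pa = 1.028×10^5 psi
peridotite: 3260 kg/m³ × 9.8 m/s² × 31451 m = 1.005×10^9 Pa = 1.457×10^5 psi
Total = 2221 + 76370 + 1.028×10^5 + 1.457×10^5 = 3.2708×10^5 psi

327000 psi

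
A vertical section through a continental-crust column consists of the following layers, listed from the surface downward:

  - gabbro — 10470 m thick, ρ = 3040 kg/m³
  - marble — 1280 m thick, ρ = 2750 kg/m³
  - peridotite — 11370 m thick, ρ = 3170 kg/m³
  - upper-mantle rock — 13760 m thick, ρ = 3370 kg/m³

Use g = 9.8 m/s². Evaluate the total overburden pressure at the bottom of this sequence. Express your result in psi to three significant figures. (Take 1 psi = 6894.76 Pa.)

gabbro: 3040 kg/m³ × 9.8 m/s² × 10470 m = 3.119×10^8 Pa = 45240 psi
marble: 2750 kg/m³ × 9.8 m/s² × 1280 m = 3.450×10^7 Pa = 5003 psi
peridotite: 3170 kg/m³ × 9.8 m/s² × 11370 m = 3.532×10^8 Pa = 51230 psi
upper-mantle rock: 3370 kg/m³ × 9.8 m/s² × 13760 m = 4.544×10^8 Pa = 65911 psi
Total = 45240 + 5003 + 51230 + 65911 = 1.6738×10^5 psi

167000 psi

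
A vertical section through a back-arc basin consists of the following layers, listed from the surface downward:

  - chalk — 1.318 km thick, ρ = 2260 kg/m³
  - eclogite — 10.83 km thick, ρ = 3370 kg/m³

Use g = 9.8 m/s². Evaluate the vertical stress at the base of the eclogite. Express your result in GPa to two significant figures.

0.39 GPa

chalk: 2260 kg/m³ × 9.8 m/s² × 1318 m = 2.919×10^7 Pa = 0.02919 GPa
eclogite: 3370 kg/m³ × 9.8 m/s² × 10830 m = 3.577×10^8 Pa = 0.3577 GPa
Total = 0.02919 + 0.3577 = 0.38686 GPa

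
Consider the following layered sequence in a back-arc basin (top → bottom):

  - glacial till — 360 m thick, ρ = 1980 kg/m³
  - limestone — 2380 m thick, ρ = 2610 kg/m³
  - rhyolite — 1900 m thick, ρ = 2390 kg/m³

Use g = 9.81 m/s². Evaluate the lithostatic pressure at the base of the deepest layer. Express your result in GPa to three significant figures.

0.112 GPa

glacial till: 1980 kg/m³ × 9.81 m/s² × 360 m = 6.993×10^6 Pa = 6.993×10^-3 GPa
limestone: 2610 kg/m³ × 9.81 m/s² × 2380 m = 6.094×10^7 Pa = 0.06094 GPa
rhyolite: 2390 kg/m³ × 9.81 m/s² × 1900 m = 4.455×10^7 Pa = 0.04455 GPa
Total = 6.993×10^-3 + 0.06094 + 0.04455 = 0.11248 GPa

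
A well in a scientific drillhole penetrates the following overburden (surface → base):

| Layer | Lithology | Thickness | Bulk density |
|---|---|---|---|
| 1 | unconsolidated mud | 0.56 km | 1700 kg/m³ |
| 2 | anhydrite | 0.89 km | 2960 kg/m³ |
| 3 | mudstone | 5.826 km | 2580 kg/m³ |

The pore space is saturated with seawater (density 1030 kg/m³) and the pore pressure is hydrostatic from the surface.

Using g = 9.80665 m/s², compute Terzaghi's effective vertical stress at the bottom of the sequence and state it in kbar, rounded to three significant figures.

1.09 kbar

Overburden (lithostatic) stress σ_v:
unconsolidated mud: 1700 kg/m³ × 9.80665 m/s² × 560 m = 9.336×10^6 Pa = 9.336 MPa
anhydrite: 2960 kg/m³ × 9.80665 m/s² × 890 m = 2.583×10^7 Pa = 25.83 MPa
mudstone: 2580 kg/m³ × 9.80665 m/s² × 5826 m = 1.474×10^8 Pa = 147.4 MPa
Total = 9.336 + 25.83 + 147.4 = 182.58 MPa
Pore pressure P_p = 1030 kg/m³ × 9.80665 m/s² × 7276 m = 7.349×10^7 Pa = 73.49 MPa
Effective stress σ' = σ_v − P_p = 182.6 − 73.49 = 109.08 MPa = 1.0908 kbar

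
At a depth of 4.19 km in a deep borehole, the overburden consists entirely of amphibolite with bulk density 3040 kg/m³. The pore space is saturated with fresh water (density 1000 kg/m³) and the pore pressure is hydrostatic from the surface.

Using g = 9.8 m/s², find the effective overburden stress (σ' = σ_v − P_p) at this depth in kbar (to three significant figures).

0.838 kbar

Overburden (lithostatic) stress σ_v:
amphibolite: 3040 kg/m³ × 9.8 m/s² × 4190 m = 1.248×10^8 Pa = 124.8 MPa
Pore pressure P_p = 1000 kg/m³ × 9.8 m/s² × 4190 m = 4.106×10^7 Pa = 41.06 MPa
Effective stress σ' = σ_v − P_p = 124.8 − 41.06 = 83.766 MPa = 0.83766 kbar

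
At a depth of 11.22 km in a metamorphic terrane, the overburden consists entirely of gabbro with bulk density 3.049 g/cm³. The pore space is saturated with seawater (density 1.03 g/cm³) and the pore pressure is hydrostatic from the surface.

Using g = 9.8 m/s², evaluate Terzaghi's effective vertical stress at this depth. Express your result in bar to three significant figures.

2220 bar

Overburden (lithostatic) stress σ_v:
gabbro: 3049 kg/m³ × 9.8 m/s² × 11220 m = 3.353×10^8 Pa = 335.3 MPa
Pore pressure P_p = 1030 kg/m³ × 9.8 m/s² × 11220 m = 1.133×10^8 Pa = 113.3 MPa
Effective stress σ' = σ_v − P_p = 335.3 − 113.3 = 222.00 MPa = 2220.0 bar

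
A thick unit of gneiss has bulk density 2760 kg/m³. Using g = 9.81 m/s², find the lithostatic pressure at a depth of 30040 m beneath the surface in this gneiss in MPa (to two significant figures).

gneiss: 2760 kg/m³ × 9.81 m/s² × 30040 m = 8.134×10^8 Pa = 813.4 MPa

810 MPa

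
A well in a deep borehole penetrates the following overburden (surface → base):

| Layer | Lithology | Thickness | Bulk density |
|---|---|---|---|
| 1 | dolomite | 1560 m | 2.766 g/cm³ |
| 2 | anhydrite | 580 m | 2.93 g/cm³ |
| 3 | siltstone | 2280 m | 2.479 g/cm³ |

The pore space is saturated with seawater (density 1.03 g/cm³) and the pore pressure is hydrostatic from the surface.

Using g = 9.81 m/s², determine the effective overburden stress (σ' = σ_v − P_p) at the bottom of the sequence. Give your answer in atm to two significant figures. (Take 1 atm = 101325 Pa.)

Overburden (lithostatic) stress σ_v:
dolomite: 2766 kg/m³ × 9.81 m/s² × 1560 m = 4.233×10^7 Pa = 42.33 MPa
anhydrite: 2930 kg/m³ × 9.81 m/s² × 580 m = 1.667×10^7 Pa = 16.67 MPa
siltstone: 2479 kg/m³ × 9.81 m/s² × 2280 m = 5.545×10^7 Pa = 55.45 MPa
Total = 42.33 + 16.67 + 55.45 = 114.45 MPa
Pore pressure P_p = 1030 kg/m³ × 9.81 m/s² × 4420 m = 4.466×10^7 Pa = 44.66 MPa
Effective stress σ' = σ_v − P_p = 114.4 − 44.66 = 69.787 MPa = 688.75 atm

690 atm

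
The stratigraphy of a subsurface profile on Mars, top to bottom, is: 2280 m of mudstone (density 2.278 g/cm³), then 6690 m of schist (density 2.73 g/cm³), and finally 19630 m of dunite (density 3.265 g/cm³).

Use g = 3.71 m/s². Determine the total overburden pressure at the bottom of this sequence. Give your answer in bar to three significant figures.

3250 bar

mudstone: 2278 kg/m³ × 3.71 m/s² × 2280 m = 1.927×10^7 Pa = 192.7 bar
schist: 2730 kg/m³ × 3.71 m/s² × 6690 m = 6.776×10^7 Pa = 677.6 bar
dunite: 3265 kg/m³ × 3.71 m/s² × 19630 m = 2.378×10^8 Pa = 2378 bar
Total = 192.7 + 677.6 + 2378 = 3248.1 bar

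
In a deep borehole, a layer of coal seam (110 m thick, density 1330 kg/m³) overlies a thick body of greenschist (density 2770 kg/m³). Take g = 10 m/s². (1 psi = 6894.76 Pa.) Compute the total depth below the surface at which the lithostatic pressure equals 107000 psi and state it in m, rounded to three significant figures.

26700 m

Pressure at base of upper layers: 1330×10×110 = 1.463×10^6 Pa = 212.2 psi
Remaining pressure to be supplied by greenschist: 7.377×10^8 − 1.463×10^6 = 7.363×10^8 Pa
Additional depth in greenschist = 7.363×10^8 Pa / (2770 kg/m³ × 10 m/s²) = 26580 m
Total depth = 110 m + 26580 m = 26690 m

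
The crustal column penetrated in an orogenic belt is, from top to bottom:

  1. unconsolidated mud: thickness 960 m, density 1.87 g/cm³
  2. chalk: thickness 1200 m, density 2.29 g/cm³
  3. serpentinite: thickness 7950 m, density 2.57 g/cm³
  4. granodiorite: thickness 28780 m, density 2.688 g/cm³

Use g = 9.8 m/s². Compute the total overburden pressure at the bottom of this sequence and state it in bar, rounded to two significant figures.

unconsolidated mud: 1870 kg/m³ × 9.8 m/s² × 960 m = 1.759×10^7 Pa = 175.9 bar
chalk: 2290 kg/m³ × 9.8 m/s² × 1200 m = 2.693×10^7 Pa = 269.3 bar
serpentinite: 2570 kg/m³ × 9.8 m/s² × 7950 m = 2.002×10^8 Pa = 2002 bar
granodiorite: 2688 kg/m³ × 9.8 m/s² × 28780 m = 7.581×10^8 Pa = 7581 bar
Total = 175.9 + 269.3 + 2002 + 7581 = 10029 bar

10000 bar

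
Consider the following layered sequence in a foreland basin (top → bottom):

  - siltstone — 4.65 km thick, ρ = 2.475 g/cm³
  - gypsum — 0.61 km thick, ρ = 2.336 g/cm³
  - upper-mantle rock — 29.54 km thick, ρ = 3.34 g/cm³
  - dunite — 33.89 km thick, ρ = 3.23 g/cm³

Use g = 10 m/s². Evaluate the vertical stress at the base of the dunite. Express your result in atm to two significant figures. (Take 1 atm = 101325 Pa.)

22000 atm

siltstone: 2475 kg/m³ × 10 m/s² × 4650 m = 1.151×10^8 Pa = 1136 atm
gypsum: 2336 kg/m³ × 10 m/s² × 610 m = 1.425×10^7 Pa = 140.6 atm
upper-mantle rock: 3340 kg/m³ × 10 m/s² × 29540 m = 9.866×10^8 Pa = 9737 atm
dunite: 3230 kg/m³ × 10 m/s² × 33890 m = 1.095×10^9 Pa = 10803 atm
Total = 1136 + 140.6 + 9737 + 10803 = 21817 atm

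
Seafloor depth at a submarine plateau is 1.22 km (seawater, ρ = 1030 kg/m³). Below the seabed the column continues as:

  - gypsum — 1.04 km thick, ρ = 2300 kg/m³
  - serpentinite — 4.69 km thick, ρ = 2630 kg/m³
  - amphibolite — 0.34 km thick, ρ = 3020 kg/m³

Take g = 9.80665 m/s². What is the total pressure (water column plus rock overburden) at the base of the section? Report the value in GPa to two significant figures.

0.17 GPa

seawater: 1030 kg/m³ × 9.80665 m/s² × 1220 m = 1.232×10^7 Pa = 0.01232 GPa
gypsum: 2300 kg/m³ × 9.80665 m/s² × 1040 m = 2.346×10^7 Pa = 0.02346 GPa
serpentinite: 2630 kg/m³ × 9.80665 m/s² × 4690 m = 1.210×10^8 Pa = 0.1210 GPa
amphibolite: 3020 kg/m³ × 9.80665 m/s² × 340 m = 1.007×10^7 Pa = 0.01007 GPa
Total = 0.01232 + 0.02346 + 0.1210 + 0.01007 = 0.16681 GPa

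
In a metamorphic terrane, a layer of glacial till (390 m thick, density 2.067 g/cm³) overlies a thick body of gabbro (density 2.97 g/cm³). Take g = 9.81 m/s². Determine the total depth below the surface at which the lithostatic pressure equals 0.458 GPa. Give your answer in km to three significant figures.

Pressure at base of upper layers: 2067×9.81×390 = 7.908×10^6 Pa = 7.908×10^-3 GPa
Remaining pressure to be supplied by gabbro: 4.580×10^8 − 7.908×10^6 = 4.501×10^8 Pa
Additional depth in gabbro = 4.501×10^8 Pa / (2970 kg/m³ × 9.81 m/s²) = 15448 m
Total depth = 390 m + 15448 m = 15838 m
= 15.838 km

15.8 km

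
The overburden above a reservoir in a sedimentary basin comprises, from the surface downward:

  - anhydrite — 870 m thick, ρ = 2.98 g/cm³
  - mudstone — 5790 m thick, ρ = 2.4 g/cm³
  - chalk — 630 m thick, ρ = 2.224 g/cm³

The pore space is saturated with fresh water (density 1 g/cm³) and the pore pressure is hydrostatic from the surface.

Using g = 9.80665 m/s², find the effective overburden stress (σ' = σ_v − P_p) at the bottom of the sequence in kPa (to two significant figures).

Overburden (lithostatic) stress σ_v:
anhydrite: 2980 kg/m³ × 9.80665 m/s² × 870 m = 2.542×10^7 Pa = 25.42 MPa
mudstone: 2400 kg/m³ × 9.80665 m/s² × 5790 m = 1.363×10^8 Pa = 136.3 MPa
chalk: 2224 kg/m³ × 9.80665 m/s² × 630 m = 1.374×10^7 Pa = 13.74 MPa
Total = 25.42 + 136.3 + 13.74 = 175.44 MPa
Pore pressure P_p = 1000 kg/m³ × 9.80665 m/s² × 7290 m = 7.149×10^7 Pa = 71.49 MPa
Effective stress σ' = σ_v − P_p = 175.4 − 71.49 = 103.95 MPa = 1.0395×10^5 kPa

100000 kPa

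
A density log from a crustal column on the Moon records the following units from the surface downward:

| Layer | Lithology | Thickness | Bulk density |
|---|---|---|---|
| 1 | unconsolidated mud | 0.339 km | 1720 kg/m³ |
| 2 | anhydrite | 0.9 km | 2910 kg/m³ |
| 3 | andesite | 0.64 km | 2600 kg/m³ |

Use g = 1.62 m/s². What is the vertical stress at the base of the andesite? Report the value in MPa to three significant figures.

7.88 MPa

unconsolidated mud: 1720 kg/m³ × 1.62 m/s² × 339 m = 9.446×10^5 Pa = 0.9446 MPa
anhydrite: 2910 kg/m³ × 1.62 m/s² × 900 m = 4.243×10^6 Pa = 4.243 MPa
andesite: 2600 kg/m³ × 1.62 m/s² × 640 m = 2.696×10^6 Pa = 2.696 MPa
Total = 0.9446 + 4.243 + 2.696 = 7.8830 MPa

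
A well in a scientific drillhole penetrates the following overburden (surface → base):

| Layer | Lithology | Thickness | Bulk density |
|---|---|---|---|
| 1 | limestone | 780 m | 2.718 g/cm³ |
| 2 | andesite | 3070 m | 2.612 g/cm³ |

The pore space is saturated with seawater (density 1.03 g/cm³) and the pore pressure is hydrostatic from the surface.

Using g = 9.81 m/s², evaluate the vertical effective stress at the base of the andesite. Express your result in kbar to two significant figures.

0.61 kbar

Overburden (lithostatic) stress σ_v:
limestone: 2718 kg/m³ × 9.81 m/s² × 780 m = 2.080×10^7 Pa = 20.80 MPa
andesite: 2612 kg/m³ × 9.81 m/s² × 3070 m = 7.866×10^7 Pa = 78.66 MPa
Total = 20.80 + 78.66 = 99.462 MPa
Pore pressure P_p = 1030 kg/m³ × 9.81 m/s² × 3850 m = 3.890×10^7 Pa = 38.90 MPa
Effective stress σ' = σ_v − P_p = 99.46 − 38.90 = 60.561 MPa = 0.60561 kbar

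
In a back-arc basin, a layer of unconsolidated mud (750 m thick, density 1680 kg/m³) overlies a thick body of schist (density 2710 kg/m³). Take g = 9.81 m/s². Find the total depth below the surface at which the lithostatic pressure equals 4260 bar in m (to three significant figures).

16300 m

Pressure at base of upper layers: 1680×9.81×750 = 1.236×10^7 Pa = 123.6 bar
Remaining pressure to be supplied by schist: 4.260×10^8 − 1.236×10^7 = 4.136×10^8 Pa
Additional depth in schist = 4.136×10^8 Pa / (2710 kg/m³ × 9.81 m/s²) = 15559 m
Total depth = 750 m + 15559 m = 16309 m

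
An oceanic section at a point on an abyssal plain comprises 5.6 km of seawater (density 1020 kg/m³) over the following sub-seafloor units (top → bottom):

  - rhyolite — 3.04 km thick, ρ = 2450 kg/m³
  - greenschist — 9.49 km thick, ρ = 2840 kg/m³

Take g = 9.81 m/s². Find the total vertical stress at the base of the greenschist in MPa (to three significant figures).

393 MPa

seawater: 1020 kg/m³ × 9.81 m/s² × 5600 m = 5.603×10^7 Pa = 56.03 MPa
rhyolite: 2450 kg/m³ × 9.81 m/s² × 3040 m = 7.306×10^7 Pa = 73.06 MPa
greenschist: 2840 kg/m³ × 9.81 m/s² × 9490 m = 2.644×10^8 Pa = 264.4 MPa
Total = 56.03 + 73.06 + 264.4 = 393.49 MPa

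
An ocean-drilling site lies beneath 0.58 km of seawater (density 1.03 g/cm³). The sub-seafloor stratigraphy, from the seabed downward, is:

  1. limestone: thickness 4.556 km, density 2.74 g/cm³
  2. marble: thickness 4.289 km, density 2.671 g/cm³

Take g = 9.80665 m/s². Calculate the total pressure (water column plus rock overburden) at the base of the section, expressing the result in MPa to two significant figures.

seawater: 1030 kg/m³ × 9.80665 m/s² × 580 m = 5.858×10^6 Pa = 5.858 MPa
limestone: 2740 kg/m³ × 9.80665 m/s² × 4556 m = 1.224×10^8 Pa = 122.4 MPa
marble: 2671 kg/m³ × 9.80665 m/s² × 4289 m = 1.123×10^8 Pa = 112.3 MPa
Total = 5.858 + 122.4 + 112.3 = 240.62 MPa

240 MPa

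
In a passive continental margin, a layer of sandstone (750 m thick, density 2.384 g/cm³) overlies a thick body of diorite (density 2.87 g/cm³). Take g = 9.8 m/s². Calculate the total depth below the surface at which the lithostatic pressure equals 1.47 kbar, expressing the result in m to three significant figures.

5350 m

Pressure at base of upper layers: 2384×9.8×750 = 1.752×10^7 Pa = 0.1752 kbar
Remaining pressure to be supplied by diorite: 1.470×10^8 − 1.752×10^7 = 1.295×10^8 Pa
Additional depth in diorite = 1.295×10^8 Pa / (2870 kg/m³ × 9.8 m/s²) = 4603.5 m
Total depth = 750 m + 4603.5 m = 5353.5 m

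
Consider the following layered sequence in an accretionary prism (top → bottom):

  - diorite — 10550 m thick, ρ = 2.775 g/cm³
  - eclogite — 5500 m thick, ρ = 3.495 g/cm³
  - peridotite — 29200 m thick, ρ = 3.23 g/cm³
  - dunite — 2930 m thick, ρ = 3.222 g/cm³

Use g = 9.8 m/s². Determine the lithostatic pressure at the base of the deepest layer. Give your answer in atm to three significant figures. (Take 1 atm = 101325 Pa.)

diorite: 2775 kg/m³ × 9.8 m/s² × 10550 m = 2.869×10^8 Pa = 2832 atm
eclogite: 3495 kg/m³ × 9.8 m/s² × 5500 m = 1.884×10^8 Pa = 1859 atm
peridotite: 3230 kg/m³ × 9.8 m/s² × 29200 m = 9.243×10^8 Pa = 9122 atm
dunite: 3222 kg/m³ × 9.8 m/s² × 2930 m = 9.252×10^7 Pa = 913.1 atm
Total = 2832 + 1859 + 9122 + 913.1 = 14726 atm

14700 atm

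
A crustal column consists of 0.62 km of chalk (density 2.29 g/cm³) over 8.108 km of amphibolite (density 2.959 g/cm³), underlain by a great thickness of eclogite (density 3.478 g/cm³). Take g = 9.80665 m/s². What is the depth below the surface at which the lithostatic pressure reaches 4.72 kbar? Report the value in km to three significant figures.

15.3 km

Pressure at base of upper layers: 2290×9.80665×620 + 2959×9.80665×8108 = 2.492×10^8 Pa = 2.492 kbar
Remaining pressure to be supplied by eclogite: 4.720×10^8 − 2.492×10^8 = 2.228×10^8 Pa
Additional depth in eclogite = 2.228×10^8 Pa / (3478 kg/m³ × 9.80665 m/s²) = 6532.3 m
Total depth = 8728 m + 6532.3 m = 15260 m
= 15.260 km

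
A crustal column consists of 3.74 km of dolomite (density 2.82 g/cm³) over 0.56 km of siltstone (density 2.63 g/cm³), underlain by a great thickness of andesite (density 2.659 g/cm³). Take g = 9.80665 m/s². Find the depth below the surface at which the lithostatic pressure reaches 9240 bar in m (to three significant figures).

Pressure at base of upper layers: 2820×9.80665×3740 + 2630×9.80665×560 = 1.179×10^8 Pa = 1179 bar
Remaining pressure to be supplied by andesite: 9.240×10^8 − 1.179×10^8 = 8.061×10^8 Pa
Additional depth in andesite = 8.061×10^8 Pa / (2659 kg/m³ × 9.80665 m/s²) = 30915 m
Total depth = 4300 m + 30915 m = 35215 m

35200 m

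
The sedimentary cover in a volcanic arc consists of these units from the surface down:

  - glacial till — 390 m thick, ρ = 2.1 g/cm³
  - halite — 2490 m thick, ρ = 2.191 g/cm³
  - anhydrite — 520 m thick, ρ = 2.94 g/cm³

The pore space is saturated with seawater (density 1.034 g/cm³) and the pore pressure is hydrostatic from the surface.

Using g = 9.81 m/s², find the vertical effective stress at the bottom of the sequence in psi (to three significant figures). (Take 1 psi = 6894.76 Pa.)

Overburden (lithostatic) stress σ_v:
glacial till: 2100 kg/m³ × 9.81 m/s² × 390 m = 8.034×10^6 Pa = 8.034 MPa
halite: 2191 kg/m³ × 9.81 m/s² × 2490 m = 5.352×10^7 Pa = 53.52 MPa
anhydrite: 2940 kg/m³ × 9.81 m/s² × 520 m = 1.500×10^7 Pa = 15.00 MPa
Total = 8.034 + 53.52 + 15.00 = 76.551 MPa
Pore pressure P_p = 1034 kg/m³ × 9.81 m/s² × 3400 m = 3.449×10^7 Pa = 34.49 MPa
Effective stress σ' = σ_v − P_p = 76.55 − 34.49 = 42.063 MPa = 6100.8 psi

6100 psi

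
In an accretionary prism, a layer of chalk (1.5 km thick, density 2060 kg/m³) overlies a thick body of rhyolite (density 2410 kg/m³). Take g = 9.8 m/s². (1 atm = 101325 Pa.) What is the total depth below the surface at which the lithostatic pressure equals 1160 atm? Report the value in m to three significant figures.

5190 m

Pressure at base of upper layers: 2060×9.8×1500 = 3.028×10^7 Pa = 298.9 atm
Remaining pressure to be supplied by rhyolite: 1.175×10^8 − 3.028×10^7 = 8.726×10^7 Pa
Additional depth in rhyolite = 8.726×10^7 Pa / (2410 kg/m³ × 9.8 m/s²) = 3694.4 m
Total depth = 1500 m + 3694.4 m = 5194.4 m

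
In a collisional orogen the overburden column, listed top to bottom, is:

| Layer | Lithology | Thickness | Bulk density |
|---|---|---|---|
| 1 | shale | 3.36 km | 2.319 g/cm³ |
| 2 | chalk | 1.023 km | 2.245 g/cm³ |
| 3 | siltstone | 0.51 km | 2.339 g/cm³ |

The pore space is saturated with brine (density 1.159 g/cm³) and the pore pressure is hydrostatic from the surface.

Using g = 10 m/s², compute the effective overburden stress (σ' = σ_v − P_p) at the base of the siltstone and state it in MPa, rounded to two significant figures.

Overburden (lithostatic) stress σ_v:
shale: 2319 kg/m³ × 10 m/s² × 3360 m = 7.792×10^7 Pa = 77.92 MPa
chalk: 2245 kg/m³ × 10 m/s² × 1023 m = 2.297×10^7 Pa = 22.97 MPa
siltstone: 2339 kg/m³ × 10 m/s² × 510 m = 1.193×10^7 Pa = 11.93 MPa
Total = 77.92 + 22.97 + 11.93 = 112.81 MPa
Pore pressure P_p = 1159 kg/m³ × 10 m/s² × 4893 m = 5.671×10^7 Pa = 56.71 MPa
Effective stress σ' = σ_v − P_p = 112.8 − 56.71 = 56.104 MPa

56 MPa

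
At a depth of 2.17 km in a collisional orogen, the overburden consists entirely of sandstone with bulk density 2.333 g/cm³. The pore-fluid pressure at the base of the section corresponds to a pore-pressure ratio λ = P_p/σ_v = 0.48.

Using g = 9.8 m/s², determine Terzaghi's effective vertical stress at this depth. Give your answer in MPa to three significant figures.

25.8 MPa

Overburden (lithostatic) stress σ_v:
sandstone: 2333 kg/m³ × 9.8 m/s² × 2170 m = 4.961×10^7 Pa = 49.61 MPa
Pore pressure P_p = λ·σ_v = 0.48 × 49.61 MPa = 23.81 MPa
Effective stress σ' = σ_v − P_p = 49.61 − 23.81 = 25.799 MPa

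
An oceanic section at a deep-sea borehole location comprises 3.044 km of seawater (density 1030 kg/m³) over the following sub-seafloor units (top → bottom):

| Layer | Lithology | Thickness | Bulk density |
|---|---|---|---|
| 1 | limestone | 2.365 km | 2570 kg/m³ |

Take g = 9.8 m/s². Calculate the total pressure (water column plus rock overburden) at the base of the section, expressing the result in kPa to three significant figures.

seawater: 1030 kg/m³ × 9.8 m/s² × 3044 m = 3.073×10^7 Pa = 30726 kPa
limestone: 2570 kg/m³ × 9.8 m/s² × 2365 m = 5.956×10^7 Pa = 59565 kPa
Total = 30726 + 59565 = 90291 kPa

90300 kPa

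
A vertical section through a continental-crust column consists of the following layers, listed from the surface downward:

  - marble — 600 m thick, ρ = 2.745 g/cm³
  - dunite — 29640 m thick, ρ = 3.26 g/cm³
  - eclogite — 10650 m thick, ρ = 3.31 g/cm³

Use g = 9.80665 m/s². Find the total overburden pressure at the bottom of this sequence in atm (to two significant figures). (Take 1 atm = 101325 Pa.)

marble: 2745 kg/m³ × 9.80665 m/s² × 600 m = 1.615×10^7 Pa = 159.4 atm
dunite: 3260 kg/m³ × 9.80665 m/s² × 29640 m = 9.476×10^8 Pa = 9352 atm
eclogite: 3310 kg/m³ × 9.80665 m/s² × 10650 m = 3.457×10^8 Pa = 3412 atm
Total = 159.4 + 9352 + 3412 = 12923 atm

13000 atm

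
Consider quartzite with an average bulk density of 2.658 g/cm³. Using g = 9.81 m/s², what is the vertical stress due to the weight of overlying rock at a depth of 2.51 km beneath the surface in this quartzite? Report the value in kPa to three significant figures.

65400 kPa

quartzite: 2658 kg/m³ × 9.81 m/s² × 2510 m = 6.545×10^7 Pa = 65448 kPa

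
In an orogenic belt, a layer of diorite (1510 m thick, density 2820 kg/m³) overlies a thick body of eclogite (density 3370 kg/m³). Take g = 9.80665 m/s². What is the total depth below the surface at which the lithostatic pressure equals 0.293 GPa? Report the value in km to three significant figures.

Pressure at base of upper layers: 2820×9.80665×1510 = 4.176×10^7 Pa = 0.04176 GPa
Remaining pressure to be supplied by eclogite: 2.930×10^8 − 4.176×10^7 = 2.512×10^8 Pa
Additional depth in eclogite = 2.512×10^8 Pa / (3370 kg/m³ × 9.80665 m/s²) = 7602.2 m
Total depth = 1510 m + 7602.2 m = 9112.2 m
= 9.1122 km

9.11 km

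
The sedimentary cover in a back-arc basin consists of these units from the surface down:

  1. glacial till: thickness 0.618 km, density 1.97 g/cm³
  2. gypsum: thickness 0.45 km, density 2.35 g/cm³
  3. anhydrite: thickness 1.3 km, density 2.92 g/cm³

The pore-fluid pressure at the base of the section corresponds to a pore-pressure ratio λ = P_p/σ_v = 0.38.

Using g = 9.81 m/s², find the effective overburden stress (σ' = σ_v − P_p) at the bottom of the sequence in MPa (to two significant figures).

37 MPa

Overburden (lithostatic) stress σ_v:
glacial till: 1970 kg/m³ × 9.81 m/s² × 618 m = 1.194×10^7 Pa = 11.94 MPa
gypsum: 2350 kg/m³ × 9.81 m/s² × 450 m = 1.037×10^7 Pa = 10.37 MPa
anhydrite: 2920 kg/m³ × 9.81 m/s² × 1300 m = 3.724×10^7 Pa = 37.24 MPa
Total = 11.94 + 10.37 + 37.24 = 59.556 MPa
Pore pressure P_p = λ·σ_v = 0.38 × 59.56 MPa = 22.63 MPa
Effective stress σ' = σ_v − P_p = 59.56 − 22.63 = 36.925 MPa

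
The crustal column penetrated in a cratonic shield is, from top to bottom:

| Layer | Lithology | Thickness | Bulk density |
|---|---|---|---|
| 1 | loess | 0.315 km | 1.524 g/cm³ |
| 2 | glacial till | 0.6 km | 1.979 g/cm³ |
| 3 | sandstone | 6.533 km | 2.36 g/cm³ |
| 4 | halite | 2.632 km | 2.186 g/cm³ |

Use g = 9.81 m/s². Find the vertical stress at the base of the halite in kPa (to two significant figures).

loess: 1524 kg/m³ × 9.81 m/s² × 315 m = 4.709×10^6 Pa = 4709 kPa
glacial till: 1979 kg/m³ × 9.81 m/s² × 600 m = 1.165×10^7 Pa = 11648 kPa
sandstone: 2360 kg/m³ × 9.81 m/s² × 6533 m = 1.512×10^8 Pa = 1.512×10^5 kPa
halite: 2186 kg/m³ × 9.81 m/s² × 2632 m = 5.644×10^7 Pa = 56442 kPa
Total = 4709 + 11648 + 1.512×10^5 + 56442 = 2.2405×10^5 kPa

220000 kPa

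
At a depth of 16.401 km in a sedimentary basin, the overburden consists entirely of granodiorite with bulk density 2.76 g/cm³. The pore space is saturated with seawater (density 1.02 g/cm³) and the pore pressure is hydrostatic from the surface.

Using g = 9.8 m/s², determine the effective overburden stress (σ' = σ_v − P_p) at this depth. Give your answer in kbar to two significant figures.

2.8 kbar

Overburden (lithostatic) stress σ_v:
granodiorite: 2760 kg/m³ × 9.8 m/s² × 16401 m = 4.436×10^8 Pa = 443.6 MPa
Pore pressure P_p = 1020 kg/m³ × 9.8 m/s² × 16401 m = 1.639×10^8 Pa = 163.9 MPa
Effective stress σ' = σ_v − P_p = 443.6 − 163.9 = 279.67 MPa = 2.7967 kbar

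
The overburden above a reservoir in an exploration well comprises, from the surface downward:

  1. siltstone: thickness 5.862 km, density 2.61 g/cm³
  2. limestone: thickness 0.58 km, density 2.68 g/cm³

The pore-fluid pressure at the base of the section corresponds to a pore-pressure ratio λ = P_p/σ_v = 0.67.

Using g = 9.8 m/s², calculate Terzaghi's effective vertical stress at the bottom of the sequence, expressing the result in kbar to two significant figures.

0.55 kbar

Overburden (lithostatic) stress σ_v:
siltstone: 2610 kg/m³ × 9.8 m/s² × 5862 m = 1.499×10^8 Pa = 149.9 MPa
limestone: 2680 kg/m³ × 9.8 m/s² × 580 m = 1.523×10^7 Pa = 15.23 MPa
Total = 149.9 + 15.23 = 165.17 MPa
Pore pressure P_p = λ·σ_v = 0.67 × 165.2 MPa = 110.7 MPa
Effective stress σ' = σ_v − P_p = 165.2 − 110.7 = 54.507 MPa = 0.54507 kbar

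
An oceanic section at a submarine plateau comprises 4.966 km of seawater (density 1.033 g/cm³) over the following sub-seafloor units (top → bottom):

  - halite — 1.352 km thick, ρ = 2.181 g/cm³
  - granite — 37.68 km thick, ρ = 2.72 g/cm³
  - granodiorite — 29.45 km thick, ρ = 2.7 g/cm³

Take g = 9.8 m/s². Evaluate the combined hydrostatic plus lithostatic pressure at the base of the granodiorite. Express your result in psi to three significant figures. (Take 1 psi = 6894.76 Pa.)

seawater: 1033 kg/m³ × 9.8 m/s² × 4966 m = 5.027×10^7 Pa = 7291 psi
halite: 2181 kg/m³ × 9.8 m/s² × 1352 m = 2.890×10^7 Pa = 4191 psi
granite: 2720 kg/m³ × 9.8 m/s² × 37680 m = 1.004×10^9 Pa = 1.457×10^5 psi
granodiorite: 2700 kg/m³ × 9.8 m/s² × 29450 m = 7.792×10^8 Pa = 1.130×10^5 psi
Total = 7291 + 4191 + 1.457×10^5 + 1.130×10^5 = 2.7018×10^5 psi

270000 psi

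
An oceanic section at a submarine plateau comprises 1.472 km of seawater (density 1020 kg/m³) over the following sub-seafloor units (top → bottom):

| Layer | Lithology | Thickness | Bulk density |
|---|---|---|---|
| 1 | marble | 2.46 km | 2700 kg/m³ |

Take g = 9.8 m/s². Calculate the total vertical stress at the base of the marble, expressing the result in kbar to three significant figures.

seawater: 1020 kg/m³ × 9.8 m/s² × 1472 m = 1.471×10^7 Pa = 0.1471 kbar
marble: 2700 kg/m³ × 9.8 m/s² × 2460 m = 6.509×10^7 Pa = 0.6509 kbar
Total = 0.1471 + 0.6509 = 0.79806 kbar

0.798 kbar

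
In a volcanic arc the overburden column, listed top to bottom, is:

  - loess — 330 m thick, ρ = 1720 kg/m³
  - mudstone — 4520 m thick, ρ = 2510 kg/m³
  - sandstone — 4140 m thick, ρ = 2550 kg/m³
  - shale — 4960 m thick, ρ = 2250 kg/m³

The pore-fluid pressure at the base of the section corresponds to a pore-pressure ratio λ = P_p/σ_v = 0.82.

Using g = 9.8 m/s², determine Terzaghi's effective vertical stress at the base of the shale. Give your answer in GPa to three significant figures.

0.0593 GPa

Overburden (lithostatic) stress σ_v:
loess: 1720 kg/m³ × 9.8 m/s² × 330 m = 5.562×10^6 Pa = 5.562 MPa
mudstone: 2510 kg/m³ × 9.8 m/s² × 4520 m = 1.112×10^8 Pa = 111.2 MPa
sandstone: 2550 kg/m³ × 9.8 m/s² × 4140 m = 1.035×10^8 Pa = 103.5 MPa
shale: 2250 kg/m³ × 9.8 m/s² × 4960 m = 1.094×10^8 Pa = 109.4 MPa
Total = 5.562 + 111.2 + 103.5 + 109.4 = 329.57 MPa
Pore pressure P_p = λ·σ_v = 0.82 × 329.6 MPa = 270.2 MPa
Effective stress σ' = σ_v − P_p = 329.6 − 270.2 = 59.323 MPa = 0.059323 GPa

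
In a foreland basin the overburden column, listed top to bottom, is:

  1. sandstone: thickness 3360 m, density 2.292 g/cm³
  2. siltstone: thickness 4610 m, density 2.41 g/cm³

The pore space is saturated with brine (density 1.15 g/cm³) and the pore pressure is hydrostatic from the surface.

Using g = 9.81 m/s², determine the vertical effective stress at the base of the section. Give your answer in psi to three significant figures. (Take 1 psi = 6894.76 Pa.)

Overburden (lithostatic) stress σ_v:
sandstone: 2292 kg/m³ × 9.81 m/s² × 3360 m = 7.555×10^7 Pa = 75.55 MPa
siltstone: 2410 kg/m³ × 9.81 m/s² × 4610 m = 1.090×10^8 Pa = 109.0 MPa
Total = 75.55 + 109.0 = 184.54 MPa
Pore pressure P_p = 1150 kg/m³ × 9.81 m/s² × 7970 m = 8.991×10^7 Pa = 89.91 MPa
Effective stress σ' = σ_v − P_p = 184.5 − 89.91 = 94.625 MPa = 13724 psi

13700 psi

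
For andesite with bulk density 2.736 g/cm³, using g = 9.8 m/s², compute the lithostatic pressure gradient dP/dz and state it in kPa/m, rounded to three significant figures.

dP/dz = ρg = 2736 kg/m³ × 9.8 m/s² = 26813 Pa/m
= 26813 Pa/m × (1 kPa/m / 1000.0 Pa/m) = 26.813 kPa/m

26.8 kPa/m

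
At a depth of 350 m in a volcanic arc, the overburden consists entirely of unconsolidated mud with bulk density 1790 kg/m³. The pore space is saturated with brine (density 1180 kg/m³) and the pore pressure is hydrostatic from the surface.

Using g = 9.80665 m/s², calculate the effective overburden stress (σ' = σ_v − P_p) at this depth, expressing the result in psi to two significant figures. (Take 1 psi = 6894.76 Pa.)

300 psi

Overburden (lithostatic) stress σ_v:
unconsolidated mud: 1790 kg/m³ × 9.80665 m/s² × 350 m = 6.144×10^6 Pa = 6.144 MPa
Pore pressure P_p = 1180 kg/m³ × 9.80665 m/s² × 350 m = 4.050×10^6 Pa = 4.050 MPa
Effective stress σ' = σ_v − P_p = 6.144 − 4.050 = 2.0937 MPa = 303.67 psi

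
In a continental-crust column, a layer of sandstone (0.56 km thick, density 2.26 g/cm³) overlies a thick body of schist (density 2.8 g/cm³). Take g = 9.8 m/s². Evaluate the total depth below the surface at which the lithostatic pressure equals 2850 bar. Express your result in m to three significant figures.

Pressure at base of upper layers: 2260×9.8×560 = 1.240×10^7 Pa = 124.0 bar
Remaining pressure to be supplied by schist: 2.850×10^8 − 1.240×10^7 = 2.726×10^8 Pa
Additional depth in schist = 2.726×10^8 Pa / (2800 kg/m³ × 9.8 m/s²) = 9934.3 m
Total depth = 560 m + 9934.3 m = 10494 m

10500 m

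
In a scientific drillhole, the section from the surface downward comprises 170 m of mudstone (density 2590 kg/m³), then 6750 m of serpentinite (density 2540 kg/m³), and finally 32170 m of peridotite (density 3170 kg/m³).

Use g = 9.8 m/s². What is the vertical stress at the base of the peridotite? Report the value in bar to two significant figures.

12000 bar

mudstone: 2590 kg/m³ × 9.8 m/s² × 170 m = 4.315×10^6 Pa = 43.15 bar
serpentinite: 2540 kg/m³ × 9.8 m/s² × 6750 m = 1.680×10^8 Pa = 1680 bar
peridotite: 3170 kg/m³ × 9.8 m/s² × 32170 m = 9.994×10^8 Pa = 9994 bar
Total = 43.15 + 1680 + 9994 = 11717 bar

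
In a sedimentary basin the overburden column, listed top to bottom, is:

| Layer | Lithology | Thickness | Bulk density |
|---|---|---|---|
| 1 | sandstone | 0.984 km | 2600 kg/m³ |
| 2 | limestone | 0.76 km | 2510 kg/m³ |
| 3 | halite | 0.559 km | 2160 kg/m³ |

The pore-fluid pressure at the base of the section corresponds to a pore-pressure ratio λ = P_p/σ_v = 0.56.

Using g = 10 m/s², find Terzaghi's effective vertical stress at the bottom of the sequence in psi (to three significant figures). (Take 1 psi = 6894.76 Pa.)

3620 psi

Overburden (lithostatic) stress σ_v:
sandstone: 2600 kg/m³ × 10 m/s² × 984 m = 2.558×10^7 Pa = 25.58 MPa
limestone: 2510 kg/m³ × 10 m/s² × 760 m = 1.908×10^7 Pa = 19.08 MPa
halite: 2160 kg/m³ × 10 m/s² × 559 m = 1.207×10^7 Pa = 12.07 MPa
Total = 25.58 + 19.08 + 12.07 = 56.734 MPa
Pore pressure P_p = λ·σ_v = 0.56 × 56.73 MPa = 31.77 MPa
Effective stress σ' = σ_v − P_p = 56.73 − 31.77 = 24.963 MPa = 3620.6 psi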